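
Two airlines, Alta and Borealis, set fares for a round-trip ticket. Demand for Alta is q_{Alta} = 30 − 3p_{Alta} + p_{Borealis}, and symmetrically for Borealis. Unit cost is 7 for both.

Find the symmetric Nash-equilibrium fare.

Alta's profit: π = (p_{Alta} − 7)(30 − 3p_{Alta} + p_{Borealis}).
∂π/∂p_{Alta} = 51 − 6p_{Alta} + p_{Borealis} = 0 ⇒ p_{Alta} = 8.5 + (1/6)p_{Borealis}.
The game is symmetric, so in equilibrium p_{Borealis} = p_{Alta}: the reaction function gives (5/6)p_{Alta} = 8.5, hence p_{Alta} = 10.2.

10.2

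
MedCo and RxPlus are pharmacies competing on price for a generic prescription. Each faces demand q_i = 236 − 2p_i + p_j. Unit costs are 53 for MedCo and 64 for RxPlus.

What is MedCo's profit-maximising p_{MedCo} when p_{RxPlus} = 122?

MedCo's profit: π = (p_{MedCo} − 53)(236 − 2p_{MedCo} + p_{RxPlus}).
∂π/∂p_{MedCo} = 342 − 4p_{MedCo} + p_{RxPlus} = 0 ⇒ p_{MedCo} = 85.5 + 0.25p_{RxPlus}.
At p_{RxPlus} = 122: p_{MedCo} = 85.5 + 0.25·122 = 116.

116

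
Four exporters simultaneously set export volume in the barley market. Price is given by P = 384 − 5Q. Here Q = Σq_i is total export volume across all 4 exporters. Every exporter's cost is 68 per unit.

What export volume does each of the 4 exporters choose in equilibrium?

12.64

A representative exporter's profit is π_i = q_i(384 − 5Q) − 68q_i, with Q = q_i + Σ_{j≠i} q_j.
First-order condition: 316 − 10q_i − 5Σ_{j≠i} q_j = 0.
In a symmetric equilibrium every exporter chooses the same q, so Σ_{j≠i} q_j = 3q. The condition becomes 316 − 25q = 0, giving q = 316/25 = 12.64.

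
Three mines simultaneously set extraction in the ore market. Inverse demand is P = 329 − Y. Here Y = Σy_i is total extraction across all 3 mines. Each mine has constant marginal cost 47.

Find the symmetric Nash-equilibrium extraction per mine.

70.5

A representative mine's profit is π_i = y_i(329 − Y) − 47y_i, with Y = y_i + Σ_{j≠i} y_j.
First-order condition: 282 − 2y_i − Σ_{j≠i} y_j = 0.
With identical mines, set every y_j = y: then 282 − 2y − 2y = 0, i.e. y = 282/4 = 70.5.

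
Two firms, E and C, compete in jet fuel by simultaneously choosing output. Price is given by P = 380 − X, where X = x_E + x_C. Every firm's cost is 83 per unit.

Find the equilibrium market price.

Firm E's profit: π = x_E(380 − (x_E + x_C)) − 83x_E.
∂π/∂x_E = 297 − 2x_E − x_C = 0, so x_E = 148.5 − 0.5x_C.
The game is symmetric, so in equilibrium x_C = x_E: the reaction function gives 1.5x_E = 148.5, hence x_E = 99.
Equilibrium price: P = 380 − 198 = 182.

182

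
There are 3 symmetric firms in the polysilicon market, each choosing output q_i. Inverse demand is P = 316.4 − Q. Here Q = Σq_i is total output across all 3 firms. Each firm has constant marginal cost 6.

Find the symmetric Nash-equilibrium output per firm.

A representative firm's profit is π_i = q_i(316.4 − Q) − 6q_i, with Q = q_i + Σ_{j≠i} q_j.
First-order condition: 310.4 − 2q_i − Σ_{j≠i} q_j = 0.
In a symmetric equilibrium every firm chooses the same q, so Σ_{j≠i} q_j = 2q. The condition becomes 310.4 − 4q = 0, giving q = 310.4/4 = 77.6.

77.6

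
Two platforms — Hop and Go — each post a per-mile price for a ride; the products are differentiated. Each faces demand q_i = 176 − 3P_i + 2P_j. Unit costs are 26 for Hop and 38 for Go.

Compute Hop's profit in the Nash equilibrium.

4740.1875

Hop's profit: π = (P_{Hop} − 26)(176 − 3P_{Hop} + 2P_{Go}).
∂π/∂P_{Hop} = 254 − 6P_{Hop} + 2P_{Go} = 0 ⇒ P_{Hop} = 127/3 + (1/3)P_{Go}.
Similarly P_{Go} = 145/3 + (1/3)P_{Hop}.
Plugging P_{Go} into Hop's best response: P_{Hop} = 127/3 + (1/3)(145/3 + (1/3)P_{Hop}) ⇒ (8/9)P_{Hop} = 526/9, so P_{Hop} = 65.75.
Then P_{Go} = 145/3 + (1/3)·65.75 = 70.25.
q_{Hop} = 176 − 3·65.75 + 2·70.25 = 119.25.
Profit = (65.75 − 26)·119.25 = 4740.1875.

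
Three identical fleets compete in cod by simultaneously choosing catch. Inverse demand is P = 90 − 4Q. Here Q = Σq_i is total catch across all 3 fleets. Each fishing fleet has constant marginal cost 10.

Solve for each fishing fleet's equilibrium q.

A representative fishing fleet's profit is π_i = q_i(90 − 4Q) − 10q_i, with Q = q_i + Σ_{j≠i} q_j.
First-order condition: 80 − 8q_i − 4Σ_{j≠i} q_j = 0.
Imposing symmetry (q_j = q for all j) turns Σ_{j≠i} q_j into 2q, so 80 = 16q and q = 5.

5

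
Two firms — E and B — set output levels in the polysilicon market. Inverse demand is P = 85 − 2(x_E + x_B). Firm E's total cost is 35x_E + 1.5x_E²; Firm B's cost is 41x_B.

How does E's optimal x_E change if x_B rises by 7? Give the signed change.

Firm E's profit: π = x_E(85 − 2(x_E + x_B)) − 35x_E − 1.5x_E².
∂π/∂x_E = 50 − 7x_E − 2x_B = 0, so x_E = 50/7 − (2/7)x_B.
The reaction-function slope is −2/7, so a 7-unit rise in x_B moves x_E by −2/7 × 7 = −2. E's best response falls — the actions are strategic substitutes.

-2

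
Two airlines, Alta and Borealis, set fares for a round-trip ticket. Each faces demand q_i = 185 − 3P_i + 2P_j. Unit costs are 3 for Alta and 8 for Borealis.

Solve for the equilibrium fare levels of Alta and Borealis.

Alta's profit: π = (P_{Alta} − 3)(185 − 3P_{Alta} + 2P_{Borealis}).
∂π/∂P_{Alta} = 194 − 6P_{Alta} + 2P_{Borealis} = 0 ⇒ P_{Alta} = 97/3 + (1/3)P_{Borealis}.
Similarly P_{Borealis} = 209/6 + (1/3)P_{Alta}.
Solving the two reaction functions simultaneously: (1 − (1/3)(1/3))P_{Alta} = 97/3 + (1/3)·(209/6), so (8/9)P_{Alta} = 791/18 and P_{Alta} = 49.4375.
Then P_{Borealis} = 209/6 + (1/3)·49.4375 = 51.3125.

49.4375, 51.3125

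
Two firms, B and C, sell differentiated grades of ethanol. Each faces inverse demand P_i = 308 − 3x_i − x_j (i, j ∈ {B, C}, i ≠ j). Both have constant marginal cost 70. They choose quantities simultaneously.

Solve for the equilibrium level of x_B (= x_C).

Firm B's profit: π = x_B(308 − 3x_B − x_C) − 70x_B.
∂π/∂x_B = 238 − 6x_B − x_C = 0 ⇒ x_B = 119/3 − (1/6)x_C.
The game is symmetric, so in equilibrium x_C = x_B: the reaction function gives (7/6)x_B = 119/3, hence x_B = 34.

34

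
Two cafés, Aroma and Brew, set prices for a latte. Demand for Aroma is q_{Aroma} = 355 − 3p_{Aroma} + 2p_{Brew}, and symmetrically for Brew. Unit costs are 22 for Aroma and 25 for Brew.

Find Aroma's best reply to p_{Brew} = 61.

Aroma's profit: π = (p_{Aroma} − 22)(355 − 3p_{Aroma} + 2p_{Brew}).
∂π/∂p_{Aroma} = 421 − 6p_{Aroma} + 2p_{Brew} = 0 ⇒ p_{Aroma} = 421/6 + (1/3)p_{Brew}.
At p_{Brew} = 61: p_{Aroma} = 421/6 + (1/3)·61 = 90.5.

90.5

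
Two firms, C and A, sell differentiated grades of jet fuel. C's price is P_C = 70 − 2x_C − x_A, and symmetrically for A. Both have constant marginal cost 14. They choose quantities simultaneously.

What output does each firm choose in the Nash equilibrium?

11.2

Firm C's profit: π = x_C(70 − 2x_C − x_A) − 14x_C.
∂π/∂x_C = 56 − 4x_C − x_A = 0 ⇒ x_C = 14 − 0.25x_A.
The game is symmetric, so in equilibrium x_A = x_C: the reaction function gives 1.25x_C = 14, hence x_C = 11.2.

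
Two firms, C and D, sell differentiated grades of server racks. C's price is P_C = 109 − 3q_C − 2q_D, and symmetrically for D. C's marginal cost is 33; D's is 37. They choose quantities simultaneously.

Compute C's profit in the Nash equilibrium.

285.1875

Firm C's profit: π = q_C(109 − 3q_C − 2q_D) − 33q_C.
∂π/∂q_C = 76 − 6q_C − 2q_D = 0 ⇒ q_C = 38/3 − (1/3)q_D.
Similarly q_D = 12 − (1/3)q_C.
Solving the two reaction functions simultaneously: (1 − (−1/3)(−1/3))q_C = 38/3 − (1/3)·12, so (8/9)q_C = 26/3 and q_C = 9.75.
Then q_D = 12 − (1/3)·9.75 = 8.75.
P_C = 109 − 3·9.75 − 2·8.75 = 62.25.
Profit = (62.25 − 33)·9.75 = 285.1875.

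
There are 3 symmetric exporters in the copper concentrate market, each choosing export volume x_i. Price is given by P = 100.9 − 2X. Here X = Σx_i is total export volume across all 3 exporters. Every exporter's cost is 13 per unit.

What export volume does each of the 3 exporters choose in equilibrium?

A representative exporter's profit is π_i = x_i(100.9 − 2X) − 13x_i, with X = x_i + Σ_{j≠i} x_j.
First-order condition: 87.9 − 4x_i − 2Σ_{j≠i} x_j = 0.
Imposing symmetry (x_j = x for all j) turns Σ_{j≠i} x_j into 2x, so 87.9 = 8x and x = 10.9875.

10.9875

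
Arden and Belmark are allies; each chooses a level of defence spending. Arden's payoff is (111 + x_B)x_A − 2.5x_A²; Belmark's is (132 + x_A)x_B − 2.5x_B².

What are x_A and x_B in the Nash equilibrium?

28.625, 32.125

Expanding Arden's payoff: 111x_A + x_Bx_A − 2.5x_A².
∂π/∂x_A = 111 + x_B − 5x_A = 0, so x_A = 22.2 + 0.2x_B.
Likewise for Belmark: x_B = 26.4 + 0.2x_A.
Substituting the second reaction function into the first: x_A = 22.2 + 0.2(26.4 + 0.2x_A), which gives 0.96x_A = 27.48 ⇒ x_A = 28.625.
Then x_B = 26.4 + 0.2·28.625 = 32.125.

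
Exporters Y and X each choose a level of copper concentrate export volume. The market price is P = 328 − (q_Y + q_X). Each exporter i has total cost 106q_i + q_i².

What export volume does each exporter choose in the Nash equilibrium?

44.4

Exporter Y's profit: π = q_Y(328 − (q_Y + q_X)) − 106q_Y − q_Y².
∂π/∂q_Y = 222 − 4q_Y − q_X = 0, so q_Y = 55.5 − 0.25q_X.
The game is symmetric, so in equilibrium q_X = q_Y: the reaction function gives 1.25q_Y = 55.5, hence q_Y = 44.4.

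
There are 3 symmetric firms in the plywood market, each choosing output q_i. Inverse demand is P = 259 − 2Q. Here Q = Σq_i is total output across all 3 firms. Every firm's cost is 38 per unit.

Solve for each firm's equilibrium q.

27.625

A representative firm's profit is π_i = q_i(259 − 2Q) − 38q_i, with Q = q_i + Σ_{j≠i} q_j.
First-order condition: 221 − 4q_i − 2Σ_{j≠i} q_j = 0.
In a symmetric equilibrium every firm chooses the same q, so Σ_{j≠i} q_j = 2q. The condition becomes 221 − 8q = 0, giving q = 221/8 = 27.625.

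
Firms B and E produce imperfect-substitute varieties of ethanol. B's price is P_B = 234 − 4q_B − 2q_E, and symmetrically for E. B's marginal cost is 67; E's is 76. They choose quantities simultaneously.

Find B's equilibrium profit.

1156

Firm B's profit: π = q_B(234 − 4q_B − 2q_E) − 67q_B.
∂π/∂q_B = 167 − 8q_B − 2q_E = 0 ⇒ q_B = 20.875 − 0.25q_E.
Similarly q_E = 19.75 − 0.25q_B.
Solving the two reaction functions simultaneously: (1 − (−0.25)(−0.25))q_B = 20.875 − 0.25·19.75, so 0.9375q_B = 15.9375 and q_B = 17.
Then q_E = 19.75 − 0.25·17 = 15.5.
P_B = 234 − 4·17 − 2·15.5 = 135.
Profit = (135 − 67)·17 = 1156.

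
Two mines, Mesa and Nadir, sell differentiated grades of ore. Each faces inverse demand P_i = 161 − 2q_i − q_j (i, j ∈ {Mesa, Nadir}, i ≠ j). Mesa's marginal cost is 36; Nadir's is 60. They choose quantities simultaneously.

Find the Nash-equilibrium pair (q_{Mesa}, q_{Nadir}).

Mine Mesa's profit: π = q_{Mesa}(161 − 2q_{Mesa} − q_{Nadir}) − 36q_{Mesa}.
∂π/∂q_{Mesa} = 125 − 4q_{Mesa} − q_{Nadir} = 0 ⇒ q_{Mesa} = 31.25 − 0.25q_{Nadir}.
Similarly q_{Nadir} = 25.25 − 0.25q_{Mesa}.
Solving the two reaction functions simultaneously: (1 − (−0.25)(−0.25))q_{Mesa} = 31.25 − 0.25·25.25, so 0.9375q_{Mesa} = 24.9375 and q_{Mesa} = 26.6.
Then q_{Nadir} = 25.25 − 0.25·26.6 = 18.6.

26.6, 18.6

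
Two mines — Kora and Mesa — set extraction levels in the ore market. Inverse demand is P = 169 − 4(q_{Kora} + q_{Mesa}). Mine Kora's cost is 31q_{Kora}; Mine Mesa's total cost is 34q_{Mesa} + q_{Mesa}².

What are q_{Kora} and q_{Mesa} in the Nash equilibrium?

Mine Kora's profit: π = q_{Kora}(169 − 4(q_{Kora} + q_{Mesa})) − 31q_{Kora}.
∂π/∂q_{Kora} = 138 − 8q_{Kora} − 4q_{Mesa} = 0, so q_{Kora} = 17.25 − 0.5q_{Mesa}.
For Mesa: ∂π/∂q_{Mesa} = 135 − 10q_{Mesa} − 4q_{Kora} = 0 ⇒ q_{Mesa} = 13.5 − 0.4q_{Kora}.
Substituting the second reaction function into the first: q_{Kora} = 17.25 − 0.5(13.5 − 0.4q_{Kora}), which gives 0.8q_{Kora} = 10.5 ⇒ q_{Kora} = 13.125.
Then q_{Mesa} = 13.5 − 0.4·13.125 = 8.25.

13.125, 8.25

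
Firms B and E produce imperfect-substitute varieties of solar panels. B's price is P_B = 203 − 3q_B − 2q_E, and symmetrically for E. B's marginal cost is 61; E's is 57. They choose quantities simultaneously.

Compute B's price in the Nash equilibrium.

Firm B's profit: π = q_B(203 − 3q_B − 2q_E) − 61q_B.
∂π/∂q_B = 142 − 6q_B − 2q_E = 0 ⇒ q_B = 71/3 − (1/3)q_E.
Similarly q_E = 73/3 − (1/3)q_B.
Substituting the second reaction function into the first: q_B = 71/3 − (1/3)(73/3 − (1/3)q_B), which gives (8/9)q_B = 140/9 ⇒ q_B = 17.5.
Then q_E = 73/3 − (1/3)·17.5 = 18.5.
P_B = 203 − 3·17.5 − 2·18.5 = 113.5.

113.5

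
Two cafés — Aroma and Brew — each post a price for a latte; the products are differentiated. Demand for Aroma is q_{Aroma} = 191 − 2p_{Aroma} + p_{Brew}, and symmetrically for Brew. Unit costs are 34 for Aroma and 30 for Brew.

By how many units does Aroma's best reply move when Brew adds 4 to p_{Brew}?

Aroma's profit: π = (p_{Aroma} − 34)(191 − 2p_{Aroma} + p_{Brew}).
∂π/∂p_{Aroma} = 259 − 4p_{Aroma} + p_{Brew} = 0 ⇒ p_{Aroma} = 64.75 + 0.25p_{Brew}.
The reaction-function slope is 0.25, so a 4-unit rise in p_{Brew} moves p_{Aroma} by 0.25 × 4 = 1. Aroma's best response rises — the actions are strategic complements.

1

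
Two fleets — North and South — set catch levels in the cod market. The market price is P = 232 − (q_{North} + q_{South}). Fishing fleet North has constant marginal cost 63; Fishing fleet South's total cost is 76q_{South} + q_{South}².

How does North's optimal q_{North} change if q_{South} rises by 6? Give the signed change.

Fishing fleet North's profit: π = q_{North}(232 − (q_{North} + q_{South})) − 63q_{North}.
∂π/∂q_{North} = 169 − 2q_{North} − q_{South} = 0, so q_{North} = 84.5 − 0.5q_{South}.
The reaction-function slope is −0.5, so a 6-unit rise in q_{South} moves q_{North} by −0.5 × 6 = −3. North's best response falls — the actions are strategic substitutes.

-3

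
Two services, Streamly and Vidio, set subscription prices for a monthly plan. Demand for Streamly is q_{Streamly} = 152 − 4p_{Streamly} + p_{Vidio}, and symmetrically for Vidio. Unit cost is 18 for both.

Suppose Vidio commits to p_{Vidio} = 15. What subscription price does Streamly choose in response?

Streamly's profit: π = (p_{Streamly} − 18)(152 − 4p_{Streamly} + p_{Vidio}).
∂π/∂p_{Streamly} = 224 − 8p_{Streamly} + p_{Vidio} = 0 ⇒ p_{Streamly} = 28 + 0.125p_{Vidio}.
At p_{Vidio} = 15: p_{Streamly} = 28 + 0.125·15 = 29.875.

29.875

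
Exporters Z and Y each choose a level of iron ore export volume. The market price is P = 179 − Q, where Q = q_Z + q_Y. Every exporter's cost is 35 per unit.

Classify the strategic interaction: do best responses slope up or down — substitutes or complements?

Exporter Z's profit: π = q_Z(179 − (q_Z + q_Y)) − 35q_Z.
∂π/∂q_Z = 144 − 2q_Z − q_Y = 0, so q_Z = 72 − 0.5q_Y.
The best-response slope dq_Z/dq_Y = −0.5 < 0: the reaction function is downward-sloping, so the choices are strategic substitutes.

strategic substitutes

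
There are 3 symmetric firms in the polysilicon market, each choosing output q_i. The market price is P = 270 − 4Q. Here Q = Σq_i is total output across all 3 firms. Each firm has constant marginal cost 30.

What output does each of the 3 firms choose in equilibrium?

15

A representative firm's profit is π_i = q_i(270 − 4Q) − 30q_i, with Q = q_i + Σ_{j≠i} q_j.
First-order condition: 240 − 8q_i − 4Σ_{j≠i} q_j = 0.
Imposing symmetry (q_j = q for all j) turns Σ_{j≠i} q_j into 2q, so 240 = 16q and q = 15.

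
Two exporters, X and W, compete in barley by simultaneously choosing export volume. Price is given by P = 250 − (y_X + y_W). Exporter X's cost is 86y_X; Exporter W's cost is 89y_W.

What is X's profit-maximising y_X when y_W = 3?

Exporter X's profit: π = y_X(250 − (y_X + y_W)) − 86y_X.
∂π/∂y_X = 164 − 2y_X − y_W = 0, so y_X = 82 − 0.5y_W.
At y_W = 3: y_X = 82 − 0.5·3 = 80.5.

80.5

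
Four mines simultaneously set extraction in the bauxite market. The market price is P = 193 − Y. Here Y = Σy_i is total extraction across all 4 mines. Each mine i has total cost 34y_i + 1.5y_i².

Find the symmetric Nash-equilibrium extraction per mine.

19.875

A representative mine's profit is π_i = y_i(193 − Y) − 34y_i − 1.5y_i², with Y = y_i + Σ_{j≠i} y_j.
First-order condition: 159 − 5y_i − Σ_{j≠i} y_j = 0.
In a symmetric equilibrium every mine chooses the same y, so Σ_{j≠i} y_j = 3y. The condition becomes 159 − 8y = 0, giving y = 159/8 = 19.875.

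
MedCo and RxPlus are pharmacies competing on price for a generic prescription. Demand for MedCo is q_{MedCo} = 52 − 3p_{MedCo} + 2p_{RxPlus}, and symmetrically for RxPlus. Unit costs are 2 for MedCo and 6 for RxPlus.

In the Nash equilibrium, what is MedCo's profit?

526.6875

MedCo's profit: π = (p_{MedCo} − 2)(52 − 3p_{MedCo} + 2p_{RxPlus}).
∂π/∂p_{MedCo} = 58 − 6p_{MedCo} + 2p_{RxPlus} = 0 ⇒ p_{MedCo} = 29/3 + (1/3)p_{RxPlus}.
Similarly p_{RxPlus} = 35/3 + (1/3)p_{MedCo}.
Solving the two reaction functions simultaneously: (1 − (1/3)(1/3))p_{MedCo} = 29/3 + (1/3)·(35/3), so (8/9)p_{MedCo} = 122/9 and p_{MedCo} = 15.25.
Then p_{RxPlus} = 35/3 + (1/3)·15.25 = 16.75.
q_{MedCo} = 52 − 3·15.25 + 2·16.75 = 39.75.
Profit = (15.25 − 2)·39.75 = 526.6875.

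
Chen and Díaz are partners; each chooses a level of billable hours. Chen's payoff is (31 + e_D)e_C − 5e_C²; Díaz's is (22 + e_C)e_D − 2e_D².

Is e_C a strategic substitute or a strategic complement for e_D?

strategic complements

Expanding Chen's payoff: 31e_C + e_De_C − 5e_C².
∂π/∂e_C = 31 + e_D − 10e_C = 0, so e_C = 3.1 + 0.1e_D.
The best-response slope de_C/de_D = 0.1 > 0: the reaction function is upward-sloping, so the choices are strategic complements.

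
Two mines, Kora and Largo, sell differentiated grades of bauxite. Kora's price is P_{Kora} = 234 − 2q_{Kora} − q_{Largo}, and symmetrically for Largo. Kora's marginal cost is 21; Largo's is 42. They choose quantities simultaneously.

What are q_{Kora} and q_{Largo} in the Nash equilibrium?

Mine Kora's profit: π = q_{Kora}(234 − 2q_{Kora} − q_{Largo}) − 21q_{Kora}.
∂π/∂q_{Kora} = 213 − 4q_{Kora} − q_{Largo} = 0 ⇒ q_{Kora} = 53.25 − 0.25q_{Largo}.
Similarly q_{Largo} = 48 − 0.25q_{Kora}.
Plugging q_{Largo} into Kora's best response: q_{Kora} = 53.25 − 0.25(48 − 0.25q_{Kora}) ⇒ 0.9375q_{Kora} = 41.25, so q_{Kora} = 44.
Then q_{Largo} = 48 − 0.25·44 = 37.

44, 37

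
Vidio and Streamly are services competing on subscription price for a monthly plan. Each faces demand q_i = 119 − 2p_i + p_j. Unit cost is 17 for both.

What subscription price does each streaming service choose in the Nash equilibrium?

Vidio's profit: π = (p_{Vidio} − 17)(119 − 2p_{Vidio} + p_{Streamly}).
∂π/∂p_{Vidio} = 153 − 4p_{Vidio} + p_{Streamly} = 0 ⇒ p_{Vidio} = 38.25 + 0.25p_{Streamly}.
The game is symmetric, so in equilibrium p_{Streamly} = p_{Vidio}: the reaction function gives 0.75p_{Vidio} = 38.25, hence p_{Vidio} = 51.

51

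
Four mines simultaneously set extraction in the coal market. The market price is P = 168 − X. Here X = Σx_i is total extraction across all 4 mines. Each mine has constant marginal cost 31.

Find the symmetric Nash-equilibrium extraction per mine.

A representative mine's profit is π_i = x_i(168 − X) − 31x_i, with X = x_i + Σ_{j≠i} x_j.
First-order condition: 137 − 2x_i − Σ_{j≠i} x_j = 0.
With identical mines, set every x_j = x: then 137 − 2x − 3x = 0, i.e. x = 137/5 = 27.4.

27.4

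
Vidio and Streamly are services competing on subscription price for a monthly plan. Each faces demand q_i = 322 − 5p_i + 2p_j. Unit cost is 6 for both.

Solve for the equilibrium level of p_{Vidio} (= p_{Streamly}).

Vidio's profit: π = (p_{Vidio} − 6)(322 − 5p_{Vidio} + 2p_{Streamly}).
∂π/∂p_{Vidio} = 352 − 10p_{Vidio} + 2p_{Streamly} = 0 ⇒ p_{Vidio} = 35.2 + 0.2p_{Streamly}.
Setting p_{Vidio} = p_{Streamly} in the reaction function: p_{Vidio} = 35.2 + 0.2p_{Vidio}, so p_{Vidio} = 35.2 / 0.8 = 44.

44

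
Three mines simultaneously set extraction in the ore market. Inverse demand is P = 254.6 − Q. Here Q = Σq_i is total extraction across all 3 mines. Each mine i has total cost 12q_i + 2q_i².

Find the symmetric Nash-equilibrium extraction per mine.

A representative mine's profit is π_i = q_i(254.6 − Q) − 12q_i − 2q_i², with Q = q_i + Σ_{j≠i} q_j.
First-order condition: 242.6 − 6q_i − Σ_{j≠i} q_j = 0.
Imposing symmetry (q_j = q for all j) turns Σ_{j≠i} q_j into 2q, so 242.6 = 8q and q = 30.325.

30.325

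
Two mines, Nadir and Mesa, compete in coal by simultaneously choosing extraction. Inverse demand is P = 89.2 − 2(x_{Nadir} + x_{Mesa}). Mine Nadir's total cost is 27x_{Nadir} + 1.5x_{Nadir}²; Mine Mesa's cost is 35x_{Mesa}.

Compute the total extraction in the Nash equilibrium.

Mine Nadir's profit: π = x_{Nadir}(89.2 − 2(x_{Nadir} + x_{Mesa})) − 27x_{Nadir} − 1.5x_{Nadir}².
∂π/∂x_{Nadir} = 62.2 − 7x_{Nadir} − 2x_{Mesa} = 0, so x_{Nadir} = 311/35 − (2/7)x_{Mesa}.
For Mesa: ∂π/∂x_{Mesa} = 54.2 − 4x_{Mesa} − 2x_{Nadir} = 0 ⇒ x_{Mesa} = 13.55 − 0.5x_{Nadir}.
Plugging x_{Mesa} into Nadir's best response: x_{Nadir} = 311/35 − (2/7)(13.55 − 0.5x_{Nadir}) ⇒ (6/7)x_{Nadir} = 351/70, so x_{Nadir} = 5.85.
Then x_{Mesa} = 13.55 − 0.5·5.85 = 10.625.
Total extraction: 5.85 + 10.625 = 16.475.

16.475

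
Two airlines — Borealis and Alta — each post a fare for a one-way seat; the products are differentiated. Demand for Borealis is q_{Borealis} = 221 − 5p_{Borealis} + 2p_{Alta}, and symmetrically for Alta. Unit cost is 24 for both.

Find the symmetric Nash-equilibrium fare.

Borealis's profit: π = (p_{Borealis} − 24)(221 − 5p_{Borealis} + 2p_{Alta}).
∂π/∂p_{Borealis} = 341 − 10p_{Borealis} + 2p_{Alta} = 0 ⇒ p_{Borealis} = 34.1 + 0.2p_{Alta}.
By symmetry p_{Alta} = p_{Borealis}; substituting into the reaction function, 0.8p_{Borealis} = 34.1 and p_{Borealis} = 42.625.

42.625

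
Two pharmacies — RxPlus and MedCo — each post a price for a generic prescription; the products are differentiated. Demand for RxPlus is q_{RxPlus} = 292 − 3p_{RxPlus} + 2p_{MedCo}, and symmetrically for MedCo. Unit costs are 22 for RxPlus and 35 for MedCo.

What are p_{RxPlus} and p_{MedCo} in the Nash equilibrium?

91.9375, 96.8125

RxPlus's profit: π = (p_{RxPlus} − 22)(292 − 3p_{RxPlus} + 2p_{MedCo}).
∂π/∂p_{RxPlus} = 358 − 6p_{RxPlus} + 2p_{MedCo} = 0 ⇒ p_{RxPlus} = 179/3 + (1/3)p_{MedCo}.
Similarly p_{MedCo} = 397/6 + (1/3)p_{RxPlus}.
Plugging p_{MedCo} into RxPlus's best response: p_{RxPlus} = 179/3 + (1/3)(397/6 + (1/3)p_{RxPlus}) ⇒ (8/9)p_{RxPlus} = 1471/18, so p_{RxPlus} = 91.9375.
Then p_{MedCo} = 397/6 + (1/3)·91.9375 = 96.8125.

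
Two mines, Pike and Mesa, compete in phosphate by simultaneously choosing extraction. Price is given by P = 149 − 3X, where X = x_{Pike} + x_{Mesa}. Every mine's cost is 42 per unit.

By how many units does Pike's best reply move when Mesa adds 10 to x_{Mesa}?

-5

Mine Pike's profit: π = x_{Pike}(149 − 3(x_{Pike} + x_{Mesa})) − 42x_{Pike}.
∂π/∂x_{Pike} = 107 − 6x_{Pike} − 3x_{Mesa} = 0, so x_{Pike} = 107/6 − 0.5x_{Mesa}.
The reaction-function slope is −0.5, so a 10-unit rise in x_{Mesa} moves x_{Pike} by −0.5 × 10 = −5. Pike's best response falls — the actions are strategic substitutes.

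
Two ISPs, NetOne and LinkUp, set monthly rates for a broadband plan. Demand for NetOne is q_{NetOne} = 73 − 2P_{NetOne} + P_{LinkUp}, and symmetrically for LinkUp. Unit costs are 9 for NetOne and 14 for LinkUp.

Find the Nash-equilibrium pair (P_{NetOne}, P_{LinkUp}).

NetOne's profit: π = (P_{NetOne} − 9)(73 − 2P_{NetOne} + P_{LinkUp}).
∂π/∂P_{NetOne} = 91 − 4P_{NetOne} + P_{LinkUp} = 0 ⇒ P_{NetOne} = 22.75 + 0.25P_{LinkUp}.
Similarly P_{LinkUp} = 25.25 + 0.25P_{NetOne}.
Plugging P_{LinkUp} into NetOne's best response: P_{NetOne} = 22.75 + 0.25(25.25 + 0.25P_{NetOne}) ⇒ 0.9375P_{NetOne} = 29.0625, so P_{NetOne} = 31.
Then P_{LinkUp} = 25.25 + 0.25·31 = 33.

31, 33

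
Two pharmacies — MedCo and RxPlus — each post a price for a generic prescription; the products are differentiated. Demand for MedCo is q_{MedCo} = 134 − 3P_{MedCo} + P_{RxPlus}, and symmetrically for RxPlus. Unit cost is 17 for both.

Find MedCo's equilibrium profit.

MedCo's profit: π = (P_{MedCo} − 17)(134 − 3P_{MedCo} + P_{RxPlus}).
∂π/∂P_{MedCo} = 185 − 6P_{MedCo} + P_{RxPlus} = 0 ⇒ P_{MedCo} = 185/6 + (1/6)P_{RxPlus}.
Setting P_{MedCo} = P_{RxPlus} in the reaction function: P_{MedCo} = 185/6 + (1/6)P_{MedCo}, so P_{MedCo} = (185/6) / (5/6) = 37.
q_{MedCo} = 134 − 3·37 + 37 = 60.
Profit = (37 − 17)·60 = 1200.

1200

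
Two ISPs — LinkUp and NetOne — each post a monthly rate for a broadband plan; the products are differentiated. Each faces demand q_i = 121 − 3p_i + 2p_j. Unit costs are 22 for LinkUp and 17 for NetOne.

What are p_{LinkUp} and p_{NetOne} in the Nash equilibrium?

LinkUp's profit: π = (p_{LinkUp} − 22)(121 − 3p_{LinkUp} + 2p_{NetOne}).
∂π/∂p_{LinkUp} = 187 − 6p_{LinkUp} + 2p_{NetOne} = 0 ⇒ p_{LinkUp} = 187/6 + (1/3)p_{NetOne}.
Similarly p_{NetOne} = 86/3 + (1/3)p_{LinkUp}.
Plugging p_{NetOne} into LinkUp's best response: p_{LinkUp} = 187/6 + (1/3)(86/3 + (1/3)p_{LinkUp}) ⇒ (8/9)p_{LinkUp} = 733/18, so p_{LinkUp} = 45.8125.
Then p_{NetOne} = 86/3 + (1/3)·45.8125 = 43.9375.

45.8125, 43.9375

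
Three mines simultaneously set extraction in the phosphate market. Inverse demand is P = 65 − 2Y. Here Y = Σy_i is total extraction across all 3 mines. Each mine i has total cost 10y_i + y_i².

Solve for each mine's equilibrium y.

5.5

A representative mine's profit is π_i = y_i(65 − 2Y) − 10y_i − y_i², with Y = y_i + Σ_{j≠i} y_j.
First-order condition: 55 − 6y_i − 2Σ_{j≠i} y_j = 0.
Imposing symmetry (y_j = y for all j) turns Σ_{j≠i} y_j into 2y, so 55 = 10y and y = 5.5.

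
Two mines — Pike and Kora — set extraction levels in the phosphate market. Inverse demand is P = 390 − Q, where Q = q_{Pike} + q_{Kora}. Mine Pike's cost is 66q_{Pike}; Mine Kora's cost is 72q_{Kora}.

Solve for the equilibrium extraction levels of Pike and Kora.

Mine Pike's profit: π = q_{Pike}(390 − (q_{Pike} + q_{Kora})) − 66q_{Pike}.
∂π/∂q_{Pike} = 324 − 2q_{Pike} − q_{Kora} = 0, so q_{Pike} = 162 − 0.5q_{Kora}.
By the same steps for Kora: q_{Kora} = 159 − 0.5q_{Pike}.
Solving the two reaction functions simultaneously: (1 − (−0.5)(−0.5))q_{Pike} = 162 − 0.5·159, so 0.75q_{Pike} = 82.5 and q_{Pike} = 110.
Then q_{Kora} = 159 − 0.5·110 = 104.

110, 104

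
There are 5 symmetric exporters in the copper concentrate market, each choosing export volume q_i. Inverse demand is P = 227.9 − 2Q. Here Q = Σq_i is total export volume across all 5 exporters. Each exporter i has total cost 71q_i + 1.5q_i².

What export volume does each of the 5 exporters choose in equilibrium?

10.46

A representative exporter's profit is π_i = q_i(227.9 − 2Q) − 71q_i − 1.5q_i², with Q = q_i + Σ_{j≠i} q_j.
First-order condition: 156.9 − 7q_i − 2Σ_{j≠i} q_j = 0.
With identical exporters, set every q_j = q: then 156.9 − 7q − 8q = 0, i.e. q = 156.9/15 = 10.46.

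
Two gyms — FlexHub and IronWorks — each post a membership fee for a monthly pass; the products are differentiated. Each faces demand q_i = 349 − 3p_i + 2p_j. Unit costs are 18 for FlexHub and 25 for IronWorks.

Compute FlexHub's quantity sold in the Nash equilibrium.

FlexHub's profit: π = (p_{FlexHub} − 18)(349 − 3p_{FlexHub} + 2p_{IronWorks}).
∂π/∂p_{FlexHub} = 403 − 6p_{FlexHub} + 2p_{IronWorks} = 0 ⇒ p_{FlexHub} = 403/6 + (1/3)p_{IronWorks}.
Similarly p_{IronWorks} = 212/3 + (1/3)p_{FlexHub}.
Plugging p_{IronWorks} into FlexHub's best response: p_{FlexHub} = 403/6 + (1/3)(212/3 + (1/3)p_{FlexHub}) ⇒ (8/9)p_{FlexHub} = 1633/18, so p_{FlexHub} = 102.0625.
Then p_{IronWorks} = 212/3 + (1/3)·102.0625 = 104.6875.
q_{FlexHub} = 349 − 3·102.0625 + 2·104.6875 = 252.1875.

252.1875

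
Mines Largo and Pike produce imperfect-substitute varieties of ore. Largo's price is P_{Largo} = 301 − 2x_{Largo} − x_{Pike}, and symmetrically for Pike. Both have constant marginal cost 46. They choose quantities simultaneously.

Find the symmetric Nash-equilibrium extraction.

51

Mine Largo's profit: π = x_{Largo}(301 − 2x_{Largo} − x_{Pike}) − 46x_{Largo}.
∂π/∂x_{Largo} = 255 − 4x_{Largo} − x_{Pike} = 0 ⇒ x_{Largo} = 63.75 − 0.25x_{Pike}.
Setting x_{Largo} = x_{Pike} in the reaction function: x_{Largo} = 63.75 − 0.25x_{Largo}, so x_{Largo} = 63.75 / 1.25 = 51.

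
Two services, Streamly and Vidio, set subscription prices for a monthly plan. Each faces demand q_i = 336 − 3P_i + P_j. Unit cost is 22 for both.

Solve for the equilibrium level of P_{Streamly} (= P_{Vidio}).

80.4

Streamly's profit: π = (P_{Streamly} − 22)(336 − 3P_{Streamly} + P_{Vidio}).
∂π/∂P_{Streamly} = 402 − 6P_{Streamly} + P_{Vidio} = 0 ⇒ P_{Streamly} = 67 + (1/6)P_{Vidio}.
By symmetry P_{Vidio} = P_{Streamly}; substituting into the reaction function, (5/6)P_{Streamly} = 67 and P_{Streamly} = 80.4.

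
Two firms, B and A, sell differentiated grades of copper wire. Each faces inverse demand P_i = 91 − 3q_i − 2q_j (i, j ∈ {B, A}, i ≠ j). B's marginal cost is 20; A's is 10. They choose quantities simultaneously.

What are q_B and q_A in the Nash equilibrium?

Firm B's profit: π = q_B(91 − 3q_B − 2q_A) − 20q_B.
∂π/∂q_B = 71 − 6q_B − 2q_A = 0 ⇒ q_B = 71/6 − (1/3)q_A.
Similarly q_A = 13.5 − (1/3)q_B.
Solving the two reaction functions simultaneously: (1 − (−1/3)(−1/3))q_B = 71/6 − (1/3)·13.5, so (8/9)q_B = 22/3 and q_B = 8.25.
Then q_A = 13.5 − (1/3)·8.25 = 10.75.

8.25, 10.75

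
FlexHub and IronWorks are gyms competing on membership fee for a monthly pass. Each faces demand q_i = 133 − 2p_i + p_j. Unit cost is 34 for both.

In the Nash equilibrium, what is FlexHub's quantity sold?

66

FlexHub's profit: π = (p_{FlexHub} − 34)(133 − 2p_{FlexHub} + p_{IronWorks}).
∂π/∂p_{FlexHub} = 201 − 4p_{FlexHub} + p_{IronWorks} = 0 ⇒ p_{FlexHub} = 50.25 + 0.25p_{IronWorks}.
By symmetry p_{IronWorks} = p_{FlexHub}; substituting into the reaction function, 0.75p_{FlexHub} = 50.25 and p_{FlexHub} = 67.
q_{FlexHub} = 133 − 2·67 + 67 = 66.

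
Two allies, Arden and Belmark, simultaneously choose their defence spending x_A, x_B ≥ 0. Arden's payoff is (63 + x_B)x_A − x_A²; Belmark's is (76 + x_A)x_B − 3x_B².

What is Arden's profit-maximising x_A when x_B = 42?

Expanding Arden's payoff: 63x_A + x_Bx_A − x_A².
∂π/∂x_A = 63 + x_B − 2x_A = 0, so x_A = 31.5 + 0.5x_B.
At x_B = 42: x_A = 31.5 + 0.5·42 = 52.5.

52.5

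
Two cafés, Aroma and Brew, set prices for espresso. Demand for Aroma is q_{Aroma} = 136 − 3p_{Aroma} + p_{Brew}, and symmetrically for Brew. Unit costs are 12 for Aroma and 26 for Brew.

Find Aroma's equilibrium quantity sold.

70.8

Aroma's profit: π = (p_{Aroma} − 12)(136 − 3p_{Aroma} + p_{Brew}).
∂π/∂p_{Aroma} = 172 − 6p_{Aroma} + p_{Brew} = 0 ⇒ p_{Aroma} = 86/3 + (1/6)p_{Brew}.
Similarly p_{Brew} = 107/3 + (1/6)p_{Aroma}.
Solving the two reaction functions simultaneously: (1 − (1/6)(1/6))p_{Aroma} = 86/3 + (1/6)·(107/3), so (35/36)p_{Aroma} = 623/18 and p_{Aroma} = 35.6.
Then p_{Brew} = 107/3 + (1/6)·35.6 = 41.6.
q_{Aroma} = 136 − 3·35.6 + 41.6 = 70.8.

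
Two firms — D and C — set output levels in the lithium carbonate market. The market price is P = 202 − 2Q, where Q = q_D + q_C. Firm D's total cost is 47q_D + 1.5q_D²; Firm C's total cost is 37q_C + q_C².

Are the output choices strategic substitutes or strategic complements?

Firm D's profit: π = q_D(202 − 2(q_D + q_C)) − 47q_D − 1.5q_D².
∂π/∂q_D = 155 − 7q_D − 2q_C = 0, so q_D = 155/7 − (2/7)q_C.
The best-response slope dq_D/dq_C = −2/7 < 0: the reaction function is downward-sloping, so the choices are strategic substitutes.

strategic substitutes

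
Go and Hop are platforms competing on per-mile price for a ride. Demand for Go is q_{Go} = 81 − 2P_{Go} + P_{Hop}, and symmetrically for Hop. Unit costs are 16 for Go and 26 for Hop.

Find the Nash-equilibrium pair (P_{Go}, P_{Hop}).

39, 43

Go's profit: π = (P_{Go} − 16)(81 − 2P_{Go} + P_{Hop}).
∂π/∂P_{Go} = 113 − 4P_{Go} + P_{Hop} = 0 ⇒ P_{Go} = 28.25 + 0.25P_{Hop}.
Similarly P_{Hop} = 33.25 + 0.25P_{Go}.
Substituting the second reaction function into the first: P_{Go} = 28.25 + 0.25(33.25 + 0.25P_{Go}), which gives 0.9375P_{Go} = 36.5625 ⇒ P_{Go} = 39.
Then P_{Hop} = 33.25 + 0.25·39 = 43.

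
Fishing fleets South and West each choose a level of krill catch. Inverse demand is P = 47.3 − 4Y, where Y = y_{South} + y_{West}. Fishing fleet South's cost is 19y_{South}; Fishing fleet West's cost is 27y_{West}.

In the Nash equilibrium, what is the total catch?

4.05

Fishing fleet South's profit: π = y_{South}(47.3 − 4(y_{South} + y_{West})) − 19y_{South}.
∂π/∂y_{South} = 28.3 − 8y_{South} − 4y_{West} = 0, so y_{South} = 3.5375 − 0.5y_{West}.
By the same steps for West: y_{West} = 2.5375 − 0.5y_{South}.
Plugging y_{West} into South's best response: y_{South} = 3.5375 − 0.5(2.5375 − 0.5y_{South}) ⇒ 0.75y_{South} = 363/160, so y_{South} = 3.025.
Then y_{West} = 2.5375 − 0.5·3.025 = 1.025.
Total catch: 3.025 + 1.025 = 4.05.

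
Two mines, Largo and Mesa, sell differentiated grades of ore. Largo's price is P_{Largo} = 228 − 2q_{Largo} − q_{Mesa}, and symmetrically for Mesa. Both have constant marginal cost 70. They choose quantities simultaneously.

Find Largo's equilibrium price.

Mine Largo's profit: π = q_{Largo}(228 − 2q_{Largo} − q_{Mesa}) − 70q_{Largo}.
∂π/∂q_{Largo} = 158 − 4q_{Largo} − q_{Mesa} = 0 ⇒ q_{Largo} = 39.5 − 0.25q_{Mesa}.
By symmetry q_{Mesa} = q_{Largo}; substituting into the reaction function, 1.25q_{Largo} = 39.5 and q_{Largo} = 31.6.
P_{Largo} = 228 − 2·31.6 − 31.6 = 133.2.

133.2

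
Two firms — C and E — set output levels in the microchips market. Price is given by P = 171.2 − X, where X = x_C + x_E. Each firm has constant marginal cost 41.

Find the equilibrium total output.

Firm C's profit: π = x_C(171.2 − (x_C + x_E)) − 41x_C.
∂π/∂x_C = 130.2 − 2x_C − x_E = 0, so x_C = 65.1 − 0.5x_E.
By symmetry x_E = x_C; substituting into the reaction function, 1.5x_C = 65.1 and x_C = 43.4.
Total output: 43.4 + 43.4 = 86.8.

86.8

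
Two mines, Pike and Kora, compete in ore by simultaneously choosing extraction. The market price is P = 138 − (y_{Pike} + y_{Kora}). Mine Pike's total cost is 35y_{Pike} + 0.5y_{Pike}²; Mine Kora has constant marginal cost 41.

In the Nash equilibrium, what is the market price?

78.6

Mine Pike's profit: π = y_{Pike}(138 − (y_{Pike} + y_{Kora})) − 35y_{Pike} − 0.5y_{Pike}².
∂π/∂y_{Pike} = 103 − 3y_{Pike} − y_{Kora} = 0, so y_{Pike} = 103/3 − (1/3)y_{Kora}.
For Kora: ∂π/∂y_{Kora} = 97 − 2y_{Kora} − y_{Pike} = 0 ⇒ y_{Kora} = 48.5 − 0.5y_{Pike}.
Plugging y_{Kora} into Pike's best response: y_{Pike} = 103/3 − (1/3)(48.5 − 0.5y_{Pike}) ⇒ (5/6)y_{Pike} = 109/6, so y_{Pike} = 21.8.
Then y_{Kora} = 48.5 − 0.5·21.8 = 37.6.
Equilibrium price: P = 138 − 59.4 = 78.6.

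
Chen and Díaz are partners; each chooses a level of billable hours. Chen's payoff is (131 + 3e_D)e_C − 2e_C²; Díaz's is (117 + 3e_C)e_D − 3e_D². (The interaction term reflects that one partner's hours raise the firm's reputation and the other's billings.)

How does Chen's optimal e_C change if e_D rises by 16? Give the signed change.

Expanding Chen's payoff: 131e_C + 3e_De_C − 2e_C².
∂π/∂e_C = 131 + 3e_D − 4e_C = 0, so e_C = 32.75 + 0.75e_D.
The reaction-function slope is 0.75, so a 16-unit rise in e_D moves e_C by 0.75 × 16 = 12. Chen's best response rises — the actions are strategic complements.

12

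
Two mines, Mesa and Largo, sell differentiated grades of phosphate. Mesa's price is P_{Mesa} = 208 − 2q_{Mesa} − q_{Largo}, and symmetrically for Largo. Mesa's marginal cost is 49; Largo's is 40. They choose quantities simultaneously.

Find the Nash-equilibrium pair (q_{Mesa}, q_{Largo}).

Mine Mesa's profit: π = q_{Mesa}(208 − 2q_{Mesa} − q_{Largo}) − 49q_{Mesa}.
∂π/∂q_{Mesa} = 159 − 4q_{Mesa} − q_{Largo} = 0 ⇒ q_{Mesa} = 39.75 − 0.25q_{Largo}.
Similarly q_{Largo} = 42 − 0.25q_{Mesa}.
Substituting the second reaction function into the first: q_{Mesa} = 39.75 − 0.25(42 − 0.25q_{Mesa}), which gives 0.9375q_{Mesa} = 29.25 ⇒ q_{Mesa} = 31.2.
Then q_{Largo} = 42 − 0.25·31.2 = 34.2.

31.2, 34.2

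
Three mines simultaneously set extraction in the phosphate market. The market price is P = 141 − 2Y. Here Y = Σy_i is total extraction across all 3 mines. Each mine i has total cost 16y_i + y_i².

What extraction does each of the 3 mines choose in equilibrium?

12.5

A representative mine's profit is π_i = y_i(141 − 2Y) − 16y_i − y_i², with Y = y_i + Σ_{j≠i} y_j.
First-order condition: 125 − 6y_i − 2Σ_{j≠i} y_j = 0.
Imposing symmetry (y_j = y for all j) turns Σ_{j≠i} y_j into 2y, so 125 = 10y and y = 12.5.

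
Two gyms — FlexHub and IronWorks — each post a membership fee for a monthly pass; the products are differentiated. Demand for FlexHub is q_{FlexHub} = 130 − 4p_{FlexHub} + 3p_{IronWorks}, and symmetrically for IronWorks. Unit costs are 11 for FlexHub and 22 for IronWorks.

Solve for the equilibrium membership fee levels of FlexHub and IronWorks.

37.2, 41.2

FlexHub's profit: π = (p_{FlexHub} − 11)(130 − 4p_{FlexHub} + 3p_{IronWorks}).
∂π/∂p_{FlexHub} = 174 − 8p_{FlexHub} + 3p_{IronWorks} = 0 ⇒ p_{FlexHub} = 21.75 + 0.375p_{IronWorks}.
Similarly p_{IronWorks} = 27.25 + 0.375p_{FlexHub}.
Substituting the second reaction function into the first: p_{FlexHub} = 21.75 + 0.375(27.25 + 0.375p_{FlexHub}), which gives (55/64)p_{FlexHub} = 1023/32 ⇒ p_{FlexHub} = 37.2.
Then p_{IronWorks} = 27.25 + 0.375·37.2 = 41.2.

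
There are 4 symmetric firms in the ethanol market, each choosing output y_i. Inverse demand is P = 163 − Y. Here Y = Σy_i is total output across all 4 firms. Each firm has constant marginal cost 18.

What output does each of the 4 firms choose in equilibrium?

A representative firm's profit is π_i = y_i(163 − Y) − 18y_i, with Y = y_i + Σ_{j≠i} y_j.
First-order condition: 145 − 2y_i − Σ_{j≠i} y_j = 0.
With identical firms, set every y_j = y: then 145 − 2y − 3y = 0, i.e. y = 145/5 = 29.

29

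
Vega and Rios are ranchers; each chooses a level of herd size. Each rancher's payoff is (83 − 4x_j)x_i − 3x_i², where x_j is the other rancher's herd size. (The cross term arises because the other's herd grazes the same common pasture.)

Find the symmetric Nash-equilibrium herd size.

8.3

Vega's payoff is (83 − 4x_R)x_V − 3x_V².
∂π/∂x_V = 83 − 4x_R − 6x_V = 0, so x_V = 83/6 − (2/3)x_R.
Setting x_V = x_R in the reaction function: x_V = 83/6 − (2/3)x_V, so x_V = (83/6) / (5/3) = 8.3.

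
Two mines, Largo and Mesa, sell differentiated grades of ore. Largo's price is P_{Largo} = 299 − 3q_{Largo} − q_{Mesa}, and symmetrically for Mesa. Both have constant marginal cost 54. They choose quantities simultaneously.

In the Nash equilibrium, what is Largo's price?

159

Mine Largo's profit: π = q_{Largo}(299 − 3q_{Largo} − q_{Mesa}) − 54q_{Largo}.
∂π/∂q_{Largo} = 245 − 6q_{Largo} − q_{Mesa} = 0 ⇒ q_{Largo} = 245/6 − (1/6)q_{Mesa}.
By symmetry q_{Mesa} = q_{Largo}; substituting into the reaction function, (7/6)q_{Largo} = 245/6 and q_{Largo} = 35.
P_{Largo} = 299 − 3·35 − 35 = 159.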